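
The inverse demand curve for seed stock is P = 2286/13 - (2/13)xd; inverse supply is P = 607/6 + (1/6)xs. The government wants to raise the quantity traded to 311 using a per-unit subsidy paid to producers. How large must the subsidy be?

Required subsidy s = 25 per unit

At x = 311, from the demand curve buyers pay Pb = 2286/13 − (2/13)·311 = 128; from the supply curve sellers need Ps = 607/6 + (1/6)·311 = 153.
The subsidy must fill the gap: s = Ps − Pb = 153 − 128 = 25.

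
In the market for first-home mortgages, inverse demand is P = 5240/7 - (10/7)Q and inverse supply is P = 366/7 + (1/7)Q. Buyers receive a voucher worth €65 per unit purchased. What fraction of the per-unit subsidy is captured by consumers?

Consumer share = 10/11

Pre-subsidy: 5240/7 - (10/7)Q = 366/7 + (1/7)Q gives Q* = 4874/11 and P* = 8900/77.
With the rebate, buyers effectively pay Pb = Ps − 65, where Ps is the price sellers receive.
On the curves, Pb = 5240/7 - (10/7)Q and Ps = 366/7 + (1/7)Q; the wedge Ps − Pb = 65 gives 366/7 + (1/7)Q − (5240/7 - (10/7)Q) = 65, so Q' = 5329/11.
Then Pb = 5240/7 − (10/7)·(5329/11) = 4350/77 and Ps = 366/7 + (1/7)·(5329/11) = 9355/77.
Buyers' price falls by P* − Pb = 8900/77 − 4350/77 = 650/11; sellers' price rises by Ps − P* = 9355/77 − 8900/77 = 65/11.
So consumers capture (650/11)/65 = 10/11 of each unit of subsidy.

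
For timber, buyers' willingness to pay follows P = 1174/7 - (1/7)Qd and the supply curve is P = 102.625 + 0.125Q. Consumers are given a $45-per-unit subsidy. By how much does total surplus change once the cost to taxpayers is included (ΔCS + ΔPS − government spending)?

Net change in total surplus = -$3780

Pre-subsidy: 1174/7 - (1/7)Q = 102.625 + 0.125Q gives Q* = 243 and P* = 133.
With the rebate, buyers effectively pay Pb = Ps − 45, where Ps is the price sellers receive.
On the curves, Pb = 1174/7 - (1/7)Q and Ps = 102.625 + 0.125Q; the wedge Ps − Pb = 45 gives 102.625 + 0.125Q − (1174/7 - (1/7)Q) = 45, so Q' = 411.
Then Pb = 1174/7 − (1/7)·411 = 109 and Ps = 102.625 + 0.125·411 = 154.
ΔCS = ½(243 + 411)(133 − 109) = 7848; ΔPS = ½(243 + 411)(154 − 133) = 6867.
Government spending = 45 × 411 = 18495.
Net change = 7848 + 6867 − 18495 = -3780. The loss equals the DWL triangle ½·45·168.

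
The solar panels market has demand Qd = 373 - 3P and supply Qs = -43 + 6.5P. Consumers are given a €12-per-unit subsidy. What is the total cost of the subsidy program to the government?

Government cost = 60708/19

Pre-subsidy: 373 - 3P = -43 + 6.5P gives P* = 832/19, Q* = 4591/19.
With the rebate, buyers effectively pay Pb = Ps − 12, where Ps is the price sellers receive.
Demand in terms of Ps becomes Qd = 373 − 3(Ps − 12) = 409 - 3Ps. Setting this equal to supply: 409 - 3Ps = -43 + 6.5Ps, so Ps = 904/19.
Buyers pay Pb = 904/19 − 12 = 676/19; Q' = -43 + 6.5·(904/19) = 5059/19.
Government outlay = subsidy × quantity = 12 × 5059/19 = 60708/19.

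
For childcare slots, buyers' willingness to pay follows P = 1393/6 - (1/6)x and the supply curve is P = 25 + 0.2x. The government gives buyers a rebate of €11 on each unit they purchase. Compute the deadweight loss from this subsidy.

Deadweight loss = €165

Pre-subsidy: 1393/6 - (1/6)x = 25 + 0.2x gives x* = 565 and P* = 138.
With the rebate, buyers effectively pay Pb = Ps − 11, where Ps is the price sellers receive.
On the curves, Pb = 1393/6 - (1/6)x and Ps = 25 + 0.2x; the wedge Ps − Pb = 11 gives 25 + 0.2x − (1393/6 - (1/6)x) = 11, so x' = 595.
Then Pb = 1393/6 − (1/6)·595 = 133 and Ps = 25 + 0.2·595 = 144.
The subsidy expands output by 595 − 565 = 30 past the efficient level; on those units the gap between marginal cost and willingness to pay runs from 0 up to 11.
DWL = ½ × 11 × 30 = 165.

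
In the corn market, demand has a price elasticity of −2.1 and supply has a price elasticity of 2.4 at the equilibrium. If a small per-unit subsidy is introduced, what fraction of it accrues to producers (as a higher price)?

For a small subsidy around the equilibrium, the benefit split depends on the relative slopes, which at a point are proportional to the elasticities.
Buyer share = εs/(εs + |εd|) = 2.4/(2.4 + 2.1) = 8/15; seller share = |εd|/(εs + |εd|) = 7/15.
So producers capture 7/15 of the subsidy.

Producer share = 7/15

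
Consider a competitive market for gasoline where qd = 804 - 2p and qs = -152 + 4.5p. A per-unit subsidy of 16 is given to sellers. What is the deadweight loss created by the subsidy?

Pre-subsidy: 804 - 2p = -152 + 4.5p gives p* = 1912/13, q* = 6628/13.
With the subsidy, sellers receive ps = pb + 16 for each unit, where pb is the price buyers pay.
Supply in terms of pb becomes qs = -152 + 4.5(pb + 16) = -80 + 4.5pb. Setting this equal to demand: 804 - 2pb = -80 + 4.5pb, so pb = 136.
Sellers receive ps = 136 + 16 = 152; q' = 804 − 2·136 = 532.
The subsidy expands output by 532 − 6628/13 = 288/13 past the efficient level; on those units the gap between marginal cost and willingness to pay runs from 0 up to 16.
DWL = ½ × 16 × 288/13 = 2304/13.

Deadweight loss = 2304/13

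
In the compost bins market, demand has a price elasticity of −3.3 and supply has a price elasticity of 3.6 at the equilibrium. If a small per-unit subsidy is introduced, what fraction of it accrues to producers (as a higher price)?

For a small subsidy around the equilibrium, the benefit split depends on the relative slopes, which at a point are proportional to the elasticities.
Buyer share = εs/(εs + |εd|) = 3.6/(3.6 + 3.3) = 12/23; seller share = |εd|/(εs + |εd|) = 11/23.
So producers capture 11/23 of the subsidy.

Producer share = 11/23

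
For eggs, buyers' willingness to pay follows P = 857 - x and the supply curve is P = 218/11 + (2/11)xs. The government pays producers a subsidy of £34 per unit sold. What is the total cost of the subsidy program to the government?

Government cost = 325822/13

Pre-subsidy: 857 - x = 218/11 + (2/11)x gives x* = 9209/13 and P* = 1932/13.
With the subsidy, sellers receive Ps = Pb + 34 for each unit, where Pb is the price buyers pay.
On the curves, Pb = 857 - x and Ps = 218/11 + (2/11)x; the wedge Ps − Pb = 34 gives 218/11 + (2/11)x − (857 - x) = 34, so x' = 9583/13.
Then Pb = 857 − 1·(9583/13) = 1558/13 and Ps = 218/11 + (2/11)·(9583/13) = 2000/13.
Government outlay = subsidy × quantity = 34 × 9583/13 = 325822/13.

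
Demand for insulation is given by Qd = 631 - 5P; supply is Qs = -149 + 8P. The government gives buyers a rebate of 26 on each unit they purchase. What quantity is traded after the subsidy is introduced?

Pre-subsidy: 631 - 5P = -149 + 8P gives P* = 60, Q* = 331.
With the rebate, buyers effectively pay Pb = Ps − 26, where Ps is the price sellers receive.
Demand in terms of Ps becomes Qd = 631 − 5(Ps − 26) = 761 - 5Ps. Setting this equal to supply: 761 - 5Ps = -149 + 8Ps, so Ps = 70.
Buyers pay Pb = 70 − 26 = 44; Q' = -149 + 8·70 = 411.

Q' = 411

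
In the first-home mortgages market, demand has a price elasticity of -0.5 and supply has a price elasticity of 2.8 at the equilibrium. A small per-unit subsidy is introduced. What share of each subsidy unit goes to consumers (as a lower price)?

Consumer share = 28/33

For a small subsidy around the equilibrium, the benefit split depends on the relative slopes, which at a point are proportional to the elasticities.
Buyer share = εs/(εs + |εd|) = 2.8/(2.8 + 0.5) = 28/33; seller share = |εd|/(εs + |εd|) = 5/33.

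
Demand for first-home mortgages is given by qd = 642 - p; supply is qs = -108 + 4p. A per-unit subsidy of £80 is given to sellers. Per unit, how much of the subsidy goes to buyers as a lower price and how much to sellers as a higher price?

Pre-subsidy: 642 - p = -108 + 4p gives p* = 150, q* = 492.
With the subsidy, sellers receive ps = pb + 80 for each unit, where pb is the price buyers pay.
Supply in terms of pb becomes qs = -108 + 4(pb + 80) = 212 + 4pb. Setting this equal to demand: 642 - pb = 212 + 4pb, so pb = 86.
Sellers receive ps = 86 + 80 = 166; q' = 642 − 1·86 = 556.
Buyers' price falls by p* − pb = 150 − 86 = 64; sellers' price rises by ps − p* = 166 − 150 = 16.

Buyers gain £64 per unit; sellers gain £16 per unit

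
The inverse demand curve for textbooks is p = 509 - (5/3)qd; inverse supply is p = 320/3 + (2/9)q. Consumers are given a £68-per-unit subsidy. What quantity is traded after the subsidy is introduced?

Pre-subsidy: 509 - (5/3)q = 320/3 + (2/9)q gives q* = 213 and p* = 154.
With the rebate, buyers effectively pay pb = ps − 68, where ps is the price sellers receive.
On the curves, pb = 509 - (5/3)q and ps = 320/3 + (2/9)q; the wedge ps − pb = 68 gives 320/3 + (2/9)q − (509 - (5/3)q) = 68, so q' = 249.
Then pb = 509 − (5/3)·249 = 94 and ps = 320/3 + (2/9)·249 = 162.

q' = 249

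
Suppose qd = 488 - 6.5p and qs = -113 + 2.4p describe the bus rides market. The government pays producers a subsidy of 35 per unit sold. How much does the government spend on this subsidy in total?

Government cost = 343945/89

Pre-subsidy: 488 - 6.5p = -113 + 2.4p gives p* = 6010/89, q* = 4367/89.
With the subsidy, sellers receive ps = pb + 35 for each unit, where pb is the price buyers pay.
Supply in terms of pb becomes qs = -113 + 2.4(pb + 35) = -29 + 2.4pb. Setting this equal to demand: 488 - 6.5pb = -29 + 2.4pb, so pb = 5170/89.
Sellers receive ps = 5170/89 + 35 = 8285/89; q' = 488 − 6.5·(5170/89) = 9827/89.
Government outlay = subsidy × quantity = 35 × 9827/89 = 343945/89.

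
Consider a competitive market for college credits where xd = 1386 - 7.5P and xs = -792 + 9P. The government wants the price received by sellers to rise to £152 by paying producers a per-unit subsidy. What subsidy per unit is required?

Required subsidy s = £44 per unit

At a seller price of 152, quantity supplied is -792 + 9·152 = 576.
Buyers absorb 576 only when they pay Pb with 1386 − 7.5·Pb = 576, i.e. Pb = 108.
s = Ps − Pb = 152 − 108 = 44.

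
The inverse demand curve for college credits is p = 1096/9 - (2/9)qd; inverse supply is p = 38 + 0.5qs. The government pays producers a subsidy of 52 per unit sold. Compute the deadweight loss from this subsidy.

Deadweight loss = 1872

Pre-subsidy: 1096/9 - (2/9)q = 38 + 0.5q gives q* = 116 and p* = 96.
With the subsidy, sellers receive ps = pb + 52 for each unit, where pb is the price buyers pay.
On the curves, pb = 1096/9 - (2/9)q and ps = 38 + 0.5q; the wedge ps − pb = 52 gives 38 + 0.5q − (1096/9 - (2/9)q) = 52, so q' = 188.
Then pb = 1096/9 − (2/9)·188 = 80 and ps = 38 + 0.5·188 = 132.
The subsidy expands output by 188 − 116 = 72 past the efficient level; on those units the gap between marginal cost and willingness to pay runs from 0 up to 52.
DWL = ½ × 52 × 72 = 1872.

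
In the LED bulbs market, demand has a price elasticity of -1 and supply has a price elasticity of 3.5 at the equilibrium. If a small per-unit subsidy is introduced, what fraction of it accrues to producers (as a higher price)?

For a small subsidy around the equilibrium, the benefit split depends on the relative slopes, which at a point are proportional to the elasticities.
Buyer share = εs/(εs + |εd|) = 3.5/(3.5 + 1) = 7/9; seller share = |εd|/(εs + |εd|) = 2/9.
So producers capture 2/9 of the subsidy.

Producer share = 2/9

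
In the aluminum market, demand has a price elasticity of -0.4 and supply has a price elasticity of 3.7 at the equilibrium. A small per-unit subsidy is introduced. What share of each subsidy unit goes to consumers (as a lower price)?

For a small subsidy around the equilibrium, the benefit split depends on the relative slopes, which at a point are proportional to the elasticities.
Buyer share = εs/(εs + |εd|) = 3.7/(3.7 + 0.4) = 37/41; seller share = |εd|/(εs + |εd|) = 4/41.

Consumer share = 37/41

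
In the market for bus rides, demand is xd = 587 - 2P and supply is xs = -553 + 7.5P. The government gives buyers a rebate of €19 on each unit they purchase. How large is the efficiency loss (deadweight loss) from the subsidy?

Pre-subsidy: 587 - 2P = -553 + 7.5P gives P* = 120, x* = 347.
With the rebate, buyers effectively pay Pb = Ps − 19, where Ps is the price sellers receive.
Demand in terms of Ps becomes xd = 587 − 2(Ps − 19) = 625 - 2Ps. Setting this equal to supply: 625 - 2Ps = -553 + 7.5Ps, so Ps = 124.
Buyers pay Pb = 124 − 19 = 105; x' = -553 + 7.5·124 = 377.
The subsidy expands output by 377 − 347 = 30 past the efficient level; on those units the gap between marginal cost and willingness to pay runs from 0 up to 19.
DWL = ½ × 19 × 30 = 285.

Deadweight loss = €285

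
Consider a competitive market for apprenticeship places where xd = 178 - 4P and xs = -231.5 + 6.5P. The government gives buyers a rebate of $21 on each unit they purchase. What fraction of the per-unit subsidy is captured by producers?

Producer share = 8/21

Pre-subsidy: 178 - 4P = -231.5 + 6.5P gives P* = 39, x* = 22.
With the rebate, buyers effectively pay Pb = Ps − 21, where Ps is the price sellers receive.
Demand in terms of Ps becomes xd = 178 − 4(Ps − 21) = 262 - 4Ps. Setting this equal to supply: 262 - 4Ps = -231.5 + 6.5Ps, so Ps = 47.
Buyers pay Pb = 47 − 21 = 26; x' = -231.5 + 6.5·47 = 74.
Buyers' price falls by P* − Pb = 39 − 26 = 13; sellers' price rises by Ps − P* = 47 − 39 = 8.
So producers capture 8/21 = 8/21 of each unit of subsidy.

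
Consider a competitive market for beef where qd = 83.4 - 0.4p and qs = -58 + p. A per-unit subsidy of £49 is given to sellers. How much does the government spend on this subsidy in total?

Government cost = £2793

Pre-subsidy: 83.4 - 0.4p = -58 + p gives p* = 101, q* = 43.
With the subsidy, sellers receive ps = pb + 49 for each unit, where pb is the price buyers pay.
Supply in terms of pb becomes qs = -58 + 1(pb + 49) = -9 + pb. Setting this equal to demand: 83.4 - 0.4pb = -9 + pb, so pb = 66.
Sellers receive ps = 66 + 49 = 115; q' = 83.4 − 0.4·66 = 57.
Government outlay = subsidy × quantity = 49 × 57 = 2793.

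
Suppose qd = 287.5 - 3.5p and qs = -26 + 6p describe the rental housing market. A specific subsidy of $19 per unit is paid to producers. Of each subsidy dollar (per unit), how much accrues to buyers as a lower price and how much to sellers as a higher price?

Pre-subsidy: 287.5 - 3.5p = -26 + 6p gives p* = 33, q* = 172.
With the subsidy, sellers receive ps = pb + 19 for each unit, where pb is the price buyers pay.
Supply in terms of pb becomes qs = -26 + 6(pb + 19) = 88 + 6pb. Setting this equal to demand: 287.5 - 3.5pb = 88 + 6pb, so pb = 21.
Sellers receive ps = 21 + 19 = 40; q' = 287.5 − 3.5·21 = 214.
Buyers' price falls by p* − pb = 33 − 21 = 12; sellers' price rises by ps − p* = 40 − 33 = 7.

Buyers gain $12 per unit; sellers gain $7 per unit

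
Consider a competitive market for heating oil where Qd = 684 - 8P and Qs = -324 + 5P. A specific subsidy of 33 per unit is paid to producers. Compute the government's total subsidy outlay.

Government cost = 70884/13

Pre-subsidy: 684 - 8P = -324 + 5P gives P* = 1008/13, Q* = 828/13.
With the subsidy, sellers receive Ps = Pb + 33 for each unit, where Pb is the price buyers pay.
Supply in terms of Pb becomes Qs = -324 + 5(Pb + 33) = -159 + 5Pb. Setting this equal to demand: 684 - 8Pb = -159 + 5Pb, so Pb = 843/13.
Sellers receive Ps = 843/13 + 33 = 1272/13; Q' = 684 − 8·(843/13) = 2148/13.
Government outlay = subsidy × quantity = 33 × 2148/13 = 70884/13.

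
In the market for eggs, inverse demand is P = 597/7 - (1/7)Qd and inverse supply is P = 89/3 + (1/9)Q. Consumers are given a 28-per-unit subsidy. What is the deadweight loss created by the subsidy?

Pre-subsidy: 597/7 - (1/7)Q = 89/3 + (1/9)Q gives Q* = 219 and P* = 54.
With the rebate, buyers effectively pay Pb = Ps − 28, where Ps is the price sellers receive.
On the curves, Pb = 597/7 - (1/7)Q and Ps = 89/3 + (1/9)Q; the wedge Ps − Pb = 28 gives 89/3 + (1/9)Q − (597/7 - (1/7)Q) = 28, so Q' = 329.25.
Then Pb = 597/7 − (1/7)·329.25 = 38.25 and Ps = 89/3 + (1/9)·329.25 = 66.25.
The subsidy expands output by 329.25 − 219 = 110.25 past the efficient level; on those units the gap between marginal cost and willingness to pay runs from 0 up to 28.
DWL = ½ × 28 × 110.25 = 1543.5.

Deadweight loss = 1543.5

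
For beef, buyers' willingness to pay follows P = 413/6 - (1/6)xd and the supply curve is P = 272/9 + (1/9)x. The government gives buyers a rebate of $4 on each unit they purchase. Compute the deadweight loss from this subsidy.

Deadweight loss = $28.8

Pre-subsidy: 413/6 - (1/6)x = 272/9 + (1/9)x gives x* = 139 and P* = 137/3.
With the rebate, buyers effectively pay Pb = Ps − 4, where Ps is the price sellers receive.
On the curves, Pb = 413/6 - (1/6)x and Ps = 272/9 + (1/9)x; the wedge Ps − Pb = 4 gives 272/9 + (1/9)x − (413/6 - (1/6)x) = 4, so x' = 153.4.
Then Pb = 413/6 − (1/6)·153.4 = 649/15 and Ps = 272/9 + (1/9)·153.4 = 709/15.
The subsidy expands output by 153.4 − 139 = 14.4 past the efficient level; on those units the gap between marginal cost and willingness to pay runs from 0 up to 4.
DWL = ½ × 4 × 14.4 = 28.8.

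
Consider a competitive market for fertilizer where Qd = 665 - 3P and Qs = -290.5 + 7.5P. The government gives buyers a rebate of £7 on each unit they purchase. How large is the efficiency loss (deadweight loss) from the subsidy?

Pre-subsidy: 665 - 3P = -290.5 + 7.5P gives P* = 91, Q* = 392.
With the rebate, buyers effectively pay Pb = Ps − 7, where Ps is the price sellers receive.
Demand in terms of Ps becomes Qd = 665 − 3(Ps − 7) = 686 - 3Ps. Setting this equal to supply: 686 - 3Ps = -290.5 + 7.5Ps, so Ps = 93.
Buyers pay Pb = 93 − 7 = 86; Q' = -290.5 + 7.5·93 = 407.
The subsidy expands output by 407 − 392 = 15 past the efficient level; on those units the gap between marginal cost and willingness to pay runs from 0 up to 7.
DWL = ½ × 7 × 15 = 52.5.

Deadweight loss = £52.5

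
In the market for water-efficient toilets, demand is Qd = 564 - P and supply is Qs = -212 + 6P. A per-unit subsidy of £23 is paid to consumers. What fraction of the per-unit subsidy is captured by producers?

Pre-subsidy: 564 - P = -212 + 6P gives P* = 776/7, Q* = 3172/7.
With the rebate, buyers effectively pay Pb = Ps − 23, where Ps is the price sellers receive.
Demand in terms of Ps becomes Qd = 564 − 1(Ps − 23) = 587 - Ps. Setting this equal to supply: 587 - Ps = -212 + 6Ps, so Ps = 799/7.
Buyers pay Pb = 799/7 − 23 = 638/7; Q' = -212 + 6·(799/7) = 3310/7.
Buyers' price falls by P* − Pb = 776/7 − 638/7 = 138/7; sellers' price rises by Ps − P* = 799/7 − 776/7 = 23/7.
So producers capture (23/7)/23 = 1/7 of each unit of subsidy.

Producer share = 1/7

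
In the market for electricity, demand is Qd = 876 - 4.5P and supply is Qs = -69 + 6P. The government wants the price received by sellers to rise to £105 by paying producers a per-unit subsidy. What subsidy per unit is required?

At a seller price of 105, quantity supplied is -69 + 6·105 = 561.
Buyers absorb 561 only when they pay Pb with 876 − 4.5·Pb = 561, i.e. Pb = 70.
s = Ps − Pb = 105 − 70 = 35.

Required subsidy s = £35 per unit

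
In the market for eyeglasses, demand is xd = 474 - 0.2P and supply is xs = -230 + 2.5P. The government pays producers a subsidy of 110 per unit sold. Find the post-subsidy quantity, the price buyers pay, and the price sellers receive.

x' = 3980/9; buyers pay 1430/9; sellers receive 2420/9

Pre-subsidy: 474 - 0.2P = -230 + 2.5P gives P* = 7040/27, x* = 11390/27.
With the subsidy, sellers receive Ps = Pb + 110 for each unit, where Pb is the price buyers pay.
Supply in terms of Pb becomes xs = -230 + 2.5(Pb + 110) = 45 + 2.5Pb. Setting this equal to demand: 474 - 0.2Pb = 45 + 2.5Pb, so Pb = 1430/9.
Sellers receive Ps = 1430/9 + 110 = 2420/9; x' = 474 − 0.2·(1430/9) = 3980/9.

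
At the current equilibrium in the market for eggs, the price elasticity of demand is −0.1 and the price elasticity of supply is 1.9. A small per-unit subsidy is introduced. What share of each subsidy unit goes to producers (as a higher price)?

For a small subsidy around the equilibrium, the benefit split depends on the relative slopes, which at a point are proportional to the elasticities.
Buyer share = εs/(εs + |εd|) = 1.9/(1.9 + 0.1) = 0.95; seller share = |εd|/(εs + |εd|) = 0.05.
So producers capture 0.05 of the subsidy.

Producer share = 0.05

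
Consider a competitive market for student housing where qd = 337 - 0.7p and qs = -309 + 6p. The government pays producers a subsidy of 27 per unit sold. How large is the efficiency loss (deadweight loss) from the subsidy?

Pre-subsidy: 337 - 0.7p = -309 + 6p gives p* = 6460/67, q* = 18057/67.
With the subsidy, sellers receive ps = pb + 27 for each unit, where pb is the price buyers pay.
Supply in terms of pb becomes qs = -309 + 6(pb + 27) = -147 + 6pb. Setting this equal to demand: 337 - 0.7pb = -147 + 6pb, so pb = 4840/67.
Sellers receive ps = 4840/67 + 27 = 6649/67; q' = 337 − 0.7·(4840/67) = 19191/67.
The subsidy expands output by 19191/67 − 18057/67 = 1134/67 past the efficient level; on those units the gap between marginal cost and willingness to pay runs from 0 up to 27.
DWL = ½ × 27 × 1134/67 = 15309/67.

Deadweight loss = 15309/67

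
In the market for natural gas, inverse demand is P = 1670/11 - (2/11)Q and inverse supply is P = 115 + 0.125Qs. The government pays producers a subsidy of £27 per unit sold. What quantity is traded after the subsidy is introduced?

Q' = 208

Pre-subsidy: 1670/11 - (2/11)Q = 115 + 0.125Q gives Q* = 120 and P* = 130.
With the subsidy, sellers receive Ps = Pb + 27 for each unit, where Pb is the price buyers pay.
On the curves, Pb = 1670/11 - (2/11)Q and Ps = 115 + 0.125Q; the wedge Ps − Pb = 27 gives 115 + 0.125Q − (1670/11 - (2/11)Q) = 27, so Q' = 208.
Then Pb = 1670/11 − (2/11)·208 = 114 and Ps = 115 + 0.125·208 = 141.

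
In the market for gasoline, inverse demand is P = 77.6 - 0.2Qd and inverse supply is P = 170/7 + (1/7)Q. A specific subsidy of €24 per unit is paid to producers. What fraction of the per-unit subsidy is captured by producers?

Pre-subsidy: 77.6 - 0.2Q = 170/7 + (1/7)Q gives Q* = 155.5 and P* = 46.5.
With the subsidy, sellers receive Ps = Pb + 24 for each unit, where Pb is the price buyers pay.
On the curves, Pb = 77.6 - 0.2Q and Ps = 170/7 + (1/7)Q; the wedge Ps − Pb = 24 gives 170/7 + (1/7)Q − (77.6 - 0.2Q) = 24, so Q' = 225.5.
Then Pb = 77.6 − 0.2·225.5 = 32.5 and Ps = 170/7 + (1/7)·225.5 = 56.5.
Buyers' price falls by P* − Pb = 46.5 − 32.5 = 14; sellers' price rises by Ps − P* = 56.5 − 46.5 = 10.
So producers capture 10/24 = 5/12 of each unit of subsidy.

Producer share = 5/12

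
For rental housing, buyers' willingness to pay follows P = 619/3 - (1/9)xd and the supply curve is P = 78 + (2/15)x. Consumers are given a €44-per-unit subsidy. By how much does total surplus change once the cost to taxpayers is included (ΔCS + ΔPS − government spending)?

Pre-subsidy: 619/3 - (1/9)x = 78 + (2/15)x gives x* = 525 and P* = 148.
With the rebate, buyers effectively pay Pb = Ps − 44, where Ps is the price sellers receive.
On the curves, Pb = 619/3 - (1/9)x and Ps = 78 + (2/15)x; the wedge Ps − Pb = 44 gives 78 + (2/15)x − (619/3 - (1/9)x) = 44, so x' = 705.
Then Pb = 619/3 − (1/9)·705 = 128 and Ps = 78 + (2/15)·705 = 172.
ΔCS = ½(525 + 705)(148 − 128) = 12300; ΔPS = ½(525 + 705)(172 − 148) = 14760.
Government spending = 44 × 705 = 31020.
Net change = 12300 + 14760 − 31020 = -3960. The loss equals the DWL triangle ½·44·180.

Net change in total surplus = -€3960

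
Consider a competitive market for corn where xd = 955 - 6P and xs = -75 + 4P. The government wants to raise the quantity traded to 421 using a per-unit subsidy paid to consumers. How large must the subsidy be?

At x = 421, invert demand for the buyer price: Pb = (955 − 421)/6 = 89; invert supply for the seller price: Ps = (421 − (-75))/4 = 124.
The subsidy must fill the gap: s = Ps − Pb = 124 − 89 = 35.

Required subsidy s = 35 per unit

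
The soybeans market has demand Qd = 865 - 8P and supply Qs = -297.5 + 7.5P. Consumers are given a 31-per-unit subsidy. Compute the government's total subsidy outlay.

Government cost = 11935

Pre-subsidy: 865 - 8P = -297.5 + 7.5P gives P* = 75, Q* = 265.
With the rebate, buyers effectively pay Pb = Ps − 31, where Ps is the price sellers receive.
Demand in terms of Ps becomes Qd = 865 − 8(Ps − 31) = 1113 - 8Ps. Setting this equal to supply: 1113 - 8Ps = -297.5 + 7.5Ps, so Ps = 91.
Buyers pay Pb = 91 − 31 = 60; Q' = -297.5 + 7.5·91 = 385.
Government outlay = subsidy × quantity = 31 × 385 = 11935.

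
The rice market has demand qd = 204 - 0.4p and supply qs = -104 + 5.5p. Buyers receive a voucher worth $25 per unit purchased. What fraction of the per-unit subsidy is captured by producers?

Producer share = 4/59

Pre-subsidy: 204 - 0.4p = -104 + 5.5p gives p* = 3080/59, q* = 10804/59.
With the rebate, buyers effectively pay pb = ps − 25, where ps is the price sellers receive.
Demand in terms of ps becomes qd = 204 − 0.4(ps − 25) = 214 - 0.4ps. Setting this equal to supply: 214 - 0.4ps = -104 + 5.5ps, so ps = 3180/59.
Buyers pay pb = 3180/59 − 25 = 1705/59; q' = -104 + 5.5·(3180/59) = 11354/59.
Buyers' price falls by p* − pb = 3080/59 − 1705/59 = 1375/59; sellers' price rises by ps − p* = 3180/59 − 3080/59 = 100/59.
So producers capture (100/59)/25 = 4/59 of each unit of subsidy.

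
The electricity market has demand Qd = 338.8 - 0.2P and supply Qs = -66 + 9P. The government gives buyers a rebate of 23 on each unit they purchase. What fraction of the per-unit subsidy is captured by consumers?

Consumer share = 45/46

Pre-subsidy: 338.8 - 0.2P = -66 + 9P gives P* = 44, Q* = 330.
With the rebate, buyers effectively pay Pb = Ps − 23, where Ps is the price sellers receive.
Demand in terms of Ps becomes Qd = 338.8 − 0.2(Ps − 23) = 343.4 - 0.2Ps. Setting this equal to supply: 343.4 - 0.2Ps = -66 + 9Ps, so Ps = 44.5.
Buyers pay Pb = 44.5 − 23 = 21.5; Q' = -66 + 9·44.5 = 334.5.
Buyers' price falls by P* − Pb = 44 − 21.5 = 22.5; sellers' price rises by Ps − P* = 44.5 − 44 = 0.5.
So consumers capture 22.5/23 = 45/46 of each unit of subsidy.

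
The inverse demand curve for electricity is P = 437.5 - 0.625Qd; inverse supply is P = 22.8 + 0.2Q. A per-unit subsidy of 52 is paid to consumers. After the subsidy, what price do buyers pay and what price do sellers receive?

Buyers pay 2770/33; sellers receive 4486/33

Pre-subsidy: 437.5 - 0.625Q = 22.8 + 0.2Q gives Q* = 1508/3 and P* = 370/3.
With the rebate, buyers effectively pay Pb = Ps − 52, where Ps is the price sellers receive.
On the curves, Pb = 437.5 - 0.625Q and Ps = 22.8 + 0.2Q; the wedge Ps − Pb = 52 gives 22.8 + 0.2Q − (437.5 - 0.625Q) = 52, so Q' = 18668/33.
Then Pb = 437.5 − 0.625·(18668/33) = 2770/33 and Ps = 22.8 + 0.2·(18668/33) = 4486/33.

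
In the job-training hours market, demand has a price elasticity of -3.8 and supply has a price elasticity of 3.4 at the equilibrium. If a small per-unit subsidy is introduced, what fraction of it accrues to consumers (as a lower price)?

Consumer share = 17/36

For a small subsidy around the equilibrium, the benefit split depends on the relative slopes, which at a point are proportional to the elasticities.
Buyer share = εs/(εs + |εd|) = 3.4/(3.4 + 3.8) = 17/36; seller share = |εd|/(εs + |εd|) = 19/36.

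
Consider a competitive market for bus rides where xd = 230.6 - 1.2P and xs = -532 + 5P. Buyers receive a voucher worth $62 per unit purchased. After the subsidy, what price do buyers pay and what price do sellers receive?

Pre-subsidy: 230.6 - 1.2P = -532 + 5P gives P* = 123, x* = 83.
With the rebate, buyers effectively pay Pb = Ps − 62, where Ps is the price sellers receive.
Demand in terms of Ps becomes xd = 230.6 − 1.2(Ps − 62) = 305 - 1.2Ps. Setting this equal to supply: 305 - 1.2Ps = -532 + 5Ps, so Ps = 135.
Buyers pay Pb = 135 − 62 = 73; x' = -532 + 5·135 = 143.

Buyers pay $73; sellers receive $135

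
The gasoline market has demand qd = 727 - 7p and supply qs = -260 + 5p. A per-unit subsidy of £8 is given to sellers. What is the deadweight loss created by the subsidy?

Deadweight loss = 280/3

Pre-subsidy: 727 - 7p = -260 + 5p gives p* = 82.25, q* = 151.25.
With the subsidy, sellers receive ps = pb + 8 for each unit, where pb is the price buyers pay.
Supply in terms of pb becomes qs = -260 + 5(pb + 8) = -220 + 5pb. Setting this equal to demand: 727 - 7pb = -220 + 5pb, so pb = 947/12.
Sellers receive ps = 947/12 + 8 = 1043/12; q' = 727 − 7·(947/12) = 2095/12.
The subsidy expands output by 2095/12 − 151.25 = 70/3 past the efficient level; on those units the gap between marginal cost and willingness to pay runs from 0 up to 8.
DWL = ½ × 8 × 70/3 = 280/3.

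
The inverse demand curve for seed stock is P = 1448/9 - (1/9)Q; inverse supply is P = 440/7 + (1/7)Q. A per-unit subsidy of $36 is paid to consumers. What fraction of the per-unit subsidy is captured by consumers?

Pre-subsidy: 1448/9 - (1/9)Q = 440/7 + (1/7)Q gives Q* = 386 and P* = 118.
With the rebate, buyers effectively pay Pb = Ps − 36, where Ps is the price sellers receive.
On the curves, Pb = 1448/9 - (1/9)Q and Ps = 440/7 + (1/7)Q; the wedge Ps − Pb = 36 gives 440/7 + (1/7)Q − (1448/9 - (1/9)Q) = 36, so Q' = 527.75.
Then Pb = 1448/9 − (1/9)·527.75 = 102.25 and Ps = 440/7 + (1/7)·527.75 = 138.25.
Buyers' price falls by P* − Pb = 118 − 102.25 = 15.75; sellers' price rises by Ps − P* = 138.25 − 118 = 20.25.
So consumers capture 15.75/36 = 0.4375 of each unit of subsidy.

Consumer share = 0.4375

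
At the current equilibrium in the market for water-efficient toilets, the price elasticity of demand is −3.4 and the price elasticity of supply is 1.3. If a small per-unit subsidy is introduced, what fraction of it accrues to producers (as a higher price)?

For a small subsidy around the equilibrium, the benefit split depends on the relative slopes, which at a point are proportional to the elasticities.
Buyer share = εs/(εs + |εd|) = 1.3/(1.3 + 3.4) = 13/47; seller share = |εd|/(εs + |εd|) = 34/47.
So producers capture 34/47 of the subsidy.

Producer share = 34/47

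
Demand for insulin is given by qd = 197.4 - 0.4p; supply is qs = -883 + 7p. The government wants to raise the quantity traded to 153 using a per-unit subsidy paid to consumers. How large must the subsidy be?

At q = 153, invert demand for the buyer price: pb = (197.4 − 153)/0.4 = 111; invert supply for the seller price: ps = (153 − (-883))/7 = 148.
The subsidy must fill the gap: s = ps − pb = 148 − 111 = 37.

Required subsidy s = 37 per unit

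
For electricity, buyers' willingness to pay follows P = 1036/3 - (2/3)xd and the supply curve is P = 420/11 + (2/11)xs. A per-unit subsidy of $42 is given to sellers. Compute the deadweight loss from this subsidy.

Pre-subsidy: 1036/3 - (2/3)x = 420/11 + (2/11)x gives x* = 362 and P* = 104.
With the subsidy, sellers receive Ps = Pb + 42 for each unit, where Pb is the price buyers pay.
On the curves, Pb = 1036/3 - (2/3)x and Ps = 420/11 + (2/11)x; the wedge Ps − Pb = 42 gives 420/11 + (2/11)x − (1036/3 - (2/3)x) = 42, so x' = 411.5.
Then Pb = 1036/3 − (2/3)·411.5 = 71 and Ps = 420/11 + (2/11)·411.5 = 113.
The subsidy expands output by 411.5 − 362 = 49.5 past the efficient level; on those units the gap between marginal cost and willingness to pay runs from 0 up to 42.
DWL = ½ × 42 × 49.5 = 1039.5.

Deadweight loss = $1039.5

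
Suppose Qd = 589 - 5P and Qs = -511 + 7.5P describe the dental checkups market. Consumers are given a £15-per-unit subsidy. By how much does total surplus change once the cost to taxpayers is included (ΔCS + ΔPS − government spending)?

Pre-subsidy: 589 - 5P = -511 + 7.5P gives P* = 88, Q* = 149.
With the rebate, buyers effectively pay Pb = Ps − 15, where Ps is the price sellers receive.
Demand in terms of Ps becomes Qd = 589 − 5(Ps − 15) = 664 - 5Ps. Setting this equal to supply: 664 - 5Ps = -511 + 7.5Ps, so Ps = 94.
Buyers pay Pb = 94 − 15 = 79; Q' = -511 + 7.5·94 = 194.
ΔCS = ½(149 + 194)(88 − 79) = 1543.5; ΔPS = ½(149 + 194)(94 − 88) = 1029.
Government spending = 15 × 194 = 2910.
Net change = 1543.5 + 1029 − 2910 = -337.5. The loss equals the DWL triangle ½·15·45.

Net change in total surplus = -£337.5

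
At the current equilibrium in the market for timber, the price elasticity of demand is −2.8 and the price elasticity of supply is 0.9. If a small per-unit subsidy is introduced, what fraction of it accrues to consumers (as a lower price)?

For a small subsidy around the equilibrium, the benefit split depends on the relative slopes, which at a point are proportional to the elasticities.
Buyer share = εs/(εs + |εd|) = 0.9/(0.9 + 2.8) = 9/37; seller share = |εd|/(εs + |εd|) = 28/37.

Consumer share = 9/37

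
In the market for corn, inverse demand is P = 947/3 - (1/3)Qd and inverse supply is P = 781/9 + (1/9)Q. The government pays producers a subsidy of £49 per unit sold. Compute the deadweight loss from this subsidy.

Deadweight loss = £2701.125

Pre-subsidy: 947/3 - (1/3)Q = 781/9 + (1/9)Q gives Q* = 515 and P* = 144.
With the subsidy, sellers receive Ps = Pb + 49 for each unit, where Pb is the price buyers pay.
On the curves, Pb = 947/3 - (1/3)Q and Ps = 781/9 + (1/9)Q; the wedge Ps − Pb = 49 gives 781/9 + (1/9)Q − (947/3 - (1/3)Q) = 49, so Q' = 625.25.
Then Pb = 947/3 − (1/3)·625.25 = 107.25 and Ps = 781/9 + (1/9)·625.25 = 156.25.
The subsidy expands output by 625.25 − 515 = 110.25 past the efficient level; on those units the gap between marginal cost and willingness to pay runs from 0 up to 49.
DWL = ½ × 49 × 110.25 = 2701.125.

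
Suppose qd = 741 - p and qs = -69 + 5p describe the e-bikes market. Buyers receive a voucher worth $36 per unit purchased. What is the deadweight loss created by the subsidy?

Pre-subsidy: 741 - p = -69 + 5p gives p* = 135, q* = 606.
With the rebate, buyers effectively pay pb = ps − 36, where ps is the price sellers receive.
Demand in terms of ps becomes qd = 741 − 1(ps − 36) = 777 - ps. Setting this equal to supply: 777 - ps = -69 + 5ps, so ps = 141.
Buyers pay pb = 141 − 36 = 105; q' = -69 + 5·141 = 636.
The subsidy expands output by 636 − 606 = 30 past the efficient level; on those units the gap between marginal cost and willingness to pay runs from 0 up to 36.
DWL = ½ × 36 × 30 = 540.

Deadweight loss = $540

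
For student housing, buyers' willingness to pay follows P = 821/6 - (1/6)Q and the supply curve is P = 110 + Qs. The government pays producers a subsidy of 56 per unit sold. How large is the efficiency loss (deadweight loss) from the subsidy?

Pre-subsidy: 821/6 - (1/6)Q = 110 + Q gives Q* = 23 and P* = 133.
With the subsidy, sellers receive Ps = Pb + 56 for each unit, where Pb is the price buyers pay.
On the curves, Pb = 821/6 - (1/6)Q and Ps = 110 + Q; the wedge Ps − Pb = 56 gives 110 + Q − (821/6 - (1/6)Q) = 56, so Q' = 71.
Then Pb = 821/6 − (1/6)·71 = 125 and Ps = 110 + 1·71 = 181.
The subsidy expands output by 71 − 23 = 48 past the efficient level; on those units the gap between marginal cost and willingness to pay runs from 0 up to 56.
DWL = ½ × 56 × 48 = 1344.

Deadweight loss = 1344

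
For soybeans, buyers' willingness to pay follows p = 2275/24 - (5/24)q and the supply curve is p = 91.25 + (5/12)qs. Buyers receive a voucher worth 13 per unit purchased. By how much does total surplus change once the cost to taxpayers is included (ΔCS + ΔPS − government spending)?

Pre-subsidy: 2275/24 - (5/24)q = 91.25 + (5/12)q gives q* = 17/3 and p* = 1685/18.
With the rebate, buyers effectively pay pb = ps − 13, where ps is the price sellers receive.
On the curves, pb = 2275/24 - (5/24)q and ps = 91.25 + (5/12)q; the wedge ps − pb = 13 gives 91.25 + (5/12)q − (2275/24 - (5/24)q) = 13, so q' = 397/15.
Then pb = 2275/24 − (5/24)·(397/15) = 1607/18 and ps = 91.25 + (5/12)·(397/15) = 1841/18.
ΔCS = ½(17/3 + 397/15)(1685/18 − 1607/18) = 3133/45; ΔPS = ½(17/3 + 397/15)(1841/18 − 1685/18) = 6266/45.
Government spending = 13 × 397/15 = 5161/15.
Net change = 3133/45 + 6266/45 − 5161/15 = -135.2. The loss equals the DWL triangle ½·13·20.8.

Net change in total surplus = -135.2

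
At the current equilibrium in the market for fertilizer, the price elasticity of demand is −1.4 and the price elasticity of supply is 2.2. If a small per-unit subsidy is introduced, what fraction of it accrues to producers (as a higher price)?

For a small subsidy around the equilibrium, the benefit split depends on the relative slopes, which at a point are proportional to the elasticities.
Buyer share = εs/(εs + |εd|) = 2.2/(2.2 + 1.4) = 11/18; seller share = |εd|/(εs + |εd|) = 7/18.
So producers capture 7/18 of the subsidy.

Producer share = 7/18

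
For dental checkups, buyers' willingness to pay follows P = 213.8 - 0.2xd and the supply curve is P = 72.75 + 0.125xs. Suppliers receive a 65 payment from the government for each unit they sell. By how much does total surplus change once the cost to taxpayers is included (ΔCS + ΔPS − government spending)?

Pre-subsidy: 213.8 - 0.2x = 72.75 + 0.125x gives x* = 434 and P* = 127.
With the subsidy, sellers receive Ps = Pb + 65 for each unit, where Pb is the price buyers pay.
On the curves, Pb = 213.8 - 0.2x and Ps = 72.75 + 0.125x; the wedge Ps − Pb = 65 gives 72.75 + 0.125x − (213.8 - 0.2x) = 65, so x' = 634.
Then Pb = 213.8 − 0.2·634 = 87 and Ps = 72.75 + 0.125·634 = 152.
ΔCS = ½(434 + 634)(127 − 87) = 21360; ΔPS = ½(434 + 634)(152 − 127) = 13350.
Government spending = 65 × 634 = 41210.
Net change = 21360 + 13350 − 41210 = -6500. The loss equals the DWL triangle ½·65·200.

Net change in total surplus = -6500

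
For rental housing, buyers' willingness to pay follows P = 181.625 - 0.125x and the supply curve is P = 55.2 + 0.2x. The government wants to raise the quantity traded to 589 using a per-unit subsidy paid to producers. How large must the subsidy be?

Required subsidy s = 65 per unit

At x = 589, from the demand curve buyers pay Pb = 181.625 − 0.125·589 = 108; from the supply curve sellers need Ps = 55.2 + 0.2·589 = 173.
The subsidy must fill the gap: s = Ps − Pb = 173 − 108 = 65.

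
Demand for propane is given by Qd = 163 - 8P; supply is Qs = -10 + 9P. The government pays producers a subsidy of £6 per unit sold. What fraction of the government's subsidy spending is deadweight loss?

DWL / government spending = 216/1819

Pre-subsidy: 163 - 8P = -10 + 9P gives P* = 173/17, Q* = 1387/17.
With the subsidy, sellers receive Ps = Pb + 6 for each unit, where Pb is the price buyers pay.
Supply in terms of Pb becomes Qs = -10 + 9(Pb + 6) = 44 + 9Pb. Setting this equal to demand: 163 - 8Pb = 44 + 9Pb, so Pb = 7.
Sellers receive Ps = 7 + 6 = 13; Q' = 163 − 8·7 = 107.
ΔCS = ½(1387/17 + 107)(173/17 − 7) = 86562/289; ΔPS = ½(1387/17 + 107)(13 − 173/17) = 76944/289.
Government spending = 6 × 107 = 642.
DWL = ½ × 6 × (107 − 1387/17) = 1296/17; fraction = (1296/17) / 642 = 216/1819.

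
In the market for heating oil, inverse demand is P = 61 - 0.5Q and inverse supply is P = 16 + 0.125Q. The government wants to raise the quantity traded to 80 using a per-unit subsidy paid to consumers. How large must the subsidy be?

At Q = 80, from the demand curve buyers pay Pb = 61 − 0.5·80 = 21; from the supply curve sellers need Ps = 16 + 0.125·80 = 26.
The subsidy must fill the gap: s = Ps − Pb = 26 − 21 = 5.

Required subsidy s = 5 per unit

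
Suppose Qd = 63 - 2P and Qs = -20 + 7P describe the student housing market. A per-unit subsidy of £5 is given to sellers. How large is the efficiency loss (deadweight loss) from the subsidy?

Pre-subsidy: 63 - 2P = -20 + 7P gives P* = 83/9, Q* = 401/9.
With the subsidy, sellers receive Ps = Pb + 5 for each unit, where Pb is the price buyers pay.
Supply in terms of Pb becomes Qs = -20 + 7(Pb + 5) = 15 + 7Pb. Setting this equal to demand: 63 - 2Pb = 15 + 7Pb, so Pb = 16/3.
Sellers receive Ps = 16/3 + 5 = 31/3; Q' = 63 − 2·(16/3) = 157/3.
The subsidy expands output by 157/3 − 401/9 = 70/9 past the efficient level; on those units the gap between marginal cost and willingness to pay runs from 0 up to 5.
DWL = ½ × 5 × 70/9 = 175/9.

Deadweight loss = 175/9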